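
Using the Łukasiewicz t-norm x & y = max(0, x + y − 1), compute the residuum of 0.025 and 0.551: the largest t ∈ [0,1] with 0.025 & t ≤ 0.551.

The residuum of the Łukasiewicz t-norm gives the supremum: min(1, 1 − 0.025 + 0.551).
1 − 0.025 + 0.551 = 1.526, so t = min(1, 1.526) = 1.000.
Check: 0.025 & 1.000 = max(0, 0.025) = 0.025 ≤ 0.551.

1.000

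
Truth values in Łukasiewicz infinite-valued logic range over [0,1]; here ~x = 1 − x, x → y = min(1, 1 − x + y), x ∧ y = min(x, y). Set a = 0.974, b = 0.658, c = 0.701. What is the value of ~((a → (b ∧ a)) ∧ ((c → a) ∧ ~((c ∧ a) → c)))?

1.000

b ∧ a = min(0.658, 0.974) = 0.658
a → (b ∧ a) = min(1, 1 − 0.974 + 0.658) = min(1, 0.684) = 0.684
c → a = min(1, 1 − 0.701 + 0.974) = min(1, 1.273) = 1.000
c ∧ a = min(0.701, 0.974) = 0.701
(c ∧ a) → c = min(1, 1 − 0.701 + 0.701) = min(1, 1.000) = 1.000
~((c ∧ a) → c) = 1 − 1.000 = 0.000
(c → a) ∧ ~((c ∧ a) → c) = min(1.000, 0.000) = 0.000
(a → (b ∧ a)) ∧ ((c → a) ∧ ~((c ∧ a) → c)) = min(0.684, 0.000) = 0.000
~((a → (b ∧ a)) ∧ ((c → a) ∧ ~((c ∧ a) → c))) = 1 − 0.000 = 1.000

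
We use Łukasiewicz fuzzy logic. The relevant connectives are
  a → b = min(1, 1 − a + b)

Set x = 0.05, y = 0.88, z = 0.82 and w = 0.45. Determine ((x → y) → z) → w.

0.63

x → y = min(1, 1 − 0.05 + 0.88) = min(1, 1.83) = 1.00
(x → y) → z = min(1, 1 − 1.00 + 0.82) = min(1, 0.82) = 0.82
((x → y) → z) → w = min(1, 1 − 0.82 + 0.45) = min(1, 0.63) = 0.63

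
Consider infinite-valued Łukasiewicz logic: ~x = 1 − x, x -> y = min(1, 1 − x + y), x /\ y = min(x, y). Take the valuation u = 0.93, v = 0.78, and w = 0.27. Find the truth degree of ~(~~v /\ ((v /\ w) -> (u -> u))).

~v = 1 − 0.78 = 0.22
~~v = 1 − 0.22 = 0.78
v /\ w = min(0.78, 0.27) = 0.27
u -> u = min(1, 1 − 0.93 + 0.93) = min(1, 1.00) = 1.00
(v /\ w) -> (u -> u) = min(1, 1 − 0.27 + 1.00) = min(1, 1.73) = 1.00
~~v /\ ((v /\ w) -> (u -> u)) = min(0.78, 1.00) = 0.78
~(~~v /\ ((v /\ w) -> (u -> u))) = 1 − 0.78 = 0.22

0.22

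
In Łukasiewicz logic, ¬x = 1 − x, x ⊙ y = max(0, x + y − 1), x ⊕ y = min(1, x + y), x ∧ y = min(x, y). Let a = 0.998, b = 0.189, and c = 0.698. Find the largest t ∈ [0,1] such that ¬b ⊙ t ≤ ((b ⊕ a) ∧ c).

¬b = 1 − 0.189 = 0.811
So the left factor is ¬b = 0.811.
b ⊕ a = min(1, 0.189 + 0.998) = min(1, 1.187) = 1.000
(b ⊕ a) ∧ c = min(1.000, 0.698) = 0.698
So the right-hand bound is (b ⊕ a) ∧ c = 0.698.
The residuum of the Łukasiewicz t-norm gives the supremum: min(1, 1 − 0.811 + 0.698).
1 − 0.811 + 0.698 = 0.887, so t = min(1, 0.887) = 0.887.
Check: 0.811 ⊙ 0.887 = max(0, 0.698) = 0.698 ≤ 0.698.

0.887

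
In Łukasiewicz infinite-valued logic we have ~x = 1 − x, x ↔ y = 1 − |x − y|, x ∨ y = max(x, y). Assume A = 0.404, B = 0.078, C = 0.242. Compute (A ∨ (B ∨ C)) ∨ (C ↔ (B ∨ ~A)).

B ∨ C = max(0.078, 0.242) = 0.242
A ∨ (B ∨ C) = max(0.404, 0.242) = 0.404
~A = 1 − 0.404 = 0.596
B ∨ ~A = max(0.078, 0.596) = 0.596
C ↔ (B ∨ ~A) = 1 − |0.242 − 0.596| = 1 − 0.354 = 0.646
(A ∨ (B ∨ C)) ∨ (C ↔ (B ∨ ~A)) = max(0.404, 0.646) = 0.646

0.646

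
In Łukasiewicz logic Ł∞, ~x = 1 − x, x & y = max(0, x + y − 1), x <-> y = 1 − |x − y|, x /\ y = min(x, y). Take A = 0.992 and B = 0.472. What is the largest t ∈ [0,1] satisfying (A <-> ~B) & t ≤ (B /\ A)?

~B = 1 − 0.472 = 0.528
A <-> ~B = 1 − |0.992 − 0.528| = 1 − 0.464 = 0.536
So the left factor is A <-> ~B = 0.536.
B /\ A = min(0.472, 0.992) = 0.472
So the right-hand bound is B /\ A = 0.472.
The residuum of the Łukasiewicz t-norm gives the supremum: min(1, 1 − 0.536 + 0.472).
1 − 0.536 + 0.472 = 0.936, so t = min(1, 0.936) = 0.936.
Check: 0.536 & 0.936 = max(0, 0.472) = 0.472 ≤ 0.472.

0.936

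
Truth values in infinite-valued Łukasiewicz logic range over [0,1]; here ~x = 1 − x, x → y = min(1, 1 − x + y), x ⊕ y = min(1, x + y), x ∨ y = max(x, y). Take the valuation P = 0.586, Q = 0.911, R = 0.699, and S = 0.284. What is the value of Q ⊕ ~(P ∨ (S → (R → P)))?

R → P = min(1, 1 − 0.699 + 0.586) = min(1, 0.887) = 0.887
S → (R → P) = min(1, 1 − 0.284 + 0.887) = min(1, 1.603) = 1.000
P ∨ (S → (R → P)) = max(0.586, 1.000) = 1.000
~(P ∨ (S → (R → P))) = 1 − 1.000 = 0.000
Q ⊕ ~(P ∨ (S → (R → P))) = min(1, 0.911 + 0.000) = min(1, 0.911) = 0.911

0.911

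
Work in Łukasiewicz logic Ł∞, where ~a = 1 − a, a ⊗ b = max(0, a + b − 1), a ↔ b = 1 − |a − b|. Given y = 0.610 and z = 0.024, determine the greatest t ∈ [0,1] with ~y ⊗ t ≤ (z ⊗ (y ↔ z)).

0.610

~y = 1 − 0.610 = 0.390
So the left factor is ~y = 0.390.
y ↔ z = 1 − |0.610 − 0.024| = 1 − 0.586 = 0.414
z ⊗ (y ↔ z) = max(0, 0.024 + 0.414 − 1) = max(0, -0.562) = 0.000
So the right-hand bound is z ⊗ (y ↔ z) = 0.000.
The residuum of the Łukasiewicz t-norm gives the supremum: min(1, 1 − 0.390 + 0.000).
1 − 0.390 + 0.000 = 0.610, so t = min(1, 0.610) = 0.610.
Check: 0.390 ⊗ 0.610 = max(0, 0.000) = 0.000 ≤ 0.000.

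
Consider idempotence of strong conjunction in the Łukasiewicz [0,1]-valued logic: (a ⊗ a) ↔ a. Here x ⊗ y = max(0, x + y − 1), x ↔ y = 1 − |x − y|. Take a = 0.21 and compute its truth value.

0.79

a ⊗ a = max(0, 0.21 + 0.21 − 1) = max(0, -0.58) = 0.00
(a ⊗ a) ↔ a = 1 − |0.00 − 0.21| = 1 − 0.21 = 0.79
(The value 0.79 < 1 shows this instance is not satisfied; fails in Ł∞ since a ⊗ a = max(0, 2a−1) ≠ a in general.)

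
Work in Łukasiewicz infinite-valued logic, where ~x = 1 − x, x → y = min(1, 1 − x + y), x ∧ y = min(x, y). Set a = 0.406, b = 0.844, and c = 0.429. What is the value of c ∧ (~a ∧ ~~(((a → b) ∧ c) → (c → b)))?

~a = 1 − 0.406 = 0.594
a → b = min(1, 1 − 0.406 + 0.844) = min(1, 1.438) = 1.000
(a → b) ∧ c = min(1.000, 0.429) = 0.429
c → b = min(1, 1 − 0.429 + 0.844) = min(1, 1.415) = 1.000
((a → b) ∧ c) → (c → b) = min(1, 1 − 0.429 + 1.000) = min(1, 1.571) = 1.000
~(((a → b) ∧ c) → (c → b)) = 1 − 1.000 = 0.000
~~(((a → b) ∧ c) → (c → b)) = 1 − 0.000 = 1.000
~a ∧ ~~(((a → b) ∧ c) → (c → b)) = min(0.594, 1.000) = 0.594
c ∧ (~a ∧ ~~(((a → b) ∧ c) → (c → b))) = min(0.429, 0.594) = 0.429

0.429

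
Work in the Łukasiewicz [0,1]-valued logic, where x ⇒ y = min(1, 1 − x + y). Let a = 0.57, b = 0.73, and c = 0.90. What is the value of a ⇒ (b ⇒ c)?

b ⇒ c = min(1, 1 − 0.73 + 0.90) = min(1, 1.17) = 1.00
a ⇒ (b ⇒ c) = min(1, 1 − 0.57 + 1.00) = min(1, 1.43) = 1.00

1.00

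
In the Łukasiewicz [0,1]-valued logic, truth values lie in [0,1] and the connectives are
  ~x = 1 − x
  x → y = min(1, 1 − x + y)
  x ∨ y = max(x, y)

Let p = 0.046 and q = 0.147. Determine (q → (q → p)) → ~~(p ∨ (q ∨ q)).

0.147

q → p = min(1, 1 − 0.147 + 0.046) = min(1, 0.899) = 0.899
q → (q → p) = min(1, 1 − 0.147 + 0.899) = min(1, 1.752) = 1.000
q ∨ q = max(0.147, 0.147) = 0.147
p ∨ (q ∨ q) = max(0.046, 0.147) = 0.147
~(p ∨ (q ∨ q)) = 1 − 0.147 = 0.853
~~(p ∨ (q ∨ q)) = 1 − 0.853 = 0.147
(q → (q → p)) → ~~(p ∨ (q ∨ q)) = min(1, 1 − 1.000 + 0.147) = min(1, 0.147) = 0.147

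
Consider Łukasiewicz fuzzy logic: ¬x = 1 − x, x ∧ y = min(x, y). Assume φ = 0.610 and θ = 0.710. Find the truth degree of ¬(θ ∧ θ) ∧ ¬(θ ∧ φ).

0.290

θ ∧ θ = min(0.710, 0.710) = 0.710
¬(θ ∧ θ) = 1 − 0.710 = 0.290
θ ∧ φ = min(0.710, 0.610) = 0.610
¬(θ ∧ φ) = 1 − 0.610 = 0.390
¬(θ ∧ θ) ∧ ¬(θ ∧ φ) = min(0.290, 0.390) = 0.290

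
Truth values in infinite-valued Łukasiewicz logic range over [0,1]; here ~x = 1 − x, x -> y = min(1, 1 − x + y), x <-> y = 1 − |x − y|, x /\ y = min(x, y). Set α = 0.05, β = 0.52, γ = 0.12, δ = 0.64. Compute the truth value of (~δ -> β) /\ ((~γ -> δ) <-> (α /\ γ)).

0.29

~δ = 1 − 0.64 = 0.36
~δ -> β = min(1, 1 − 0.36 + 0.52) = min(1, 1.16) = 1.00
~γ = 1 − 0.12 = 0.88
~γ -> δ = min(1, 1 − 0.88 + 0.64) = min(1, 0.76) = 0.76
α /\ γ = min(0.05, 0.12) = 0.05
(~γ -> δ) <-> (α /\ γ) = 1 − |0.76 − 0.05| = 1 − 0.71 = 0.29
(~δ -> β) /\ ((~γ -> δ) <-> (α /\ γ)) = min(1.00, 0.29) = 0.29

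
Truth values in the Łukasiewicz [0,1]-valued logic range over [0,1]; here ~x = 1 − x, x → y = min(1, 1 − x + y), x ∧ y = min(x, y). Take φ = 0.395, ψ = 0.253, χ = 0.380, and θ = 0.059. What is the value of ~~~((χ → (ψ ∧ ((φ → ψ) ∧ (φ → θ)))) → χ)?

0.493

φ → ψ = min(1, 1 − 0.395 + 0.253) = min(1, 0.858) = 0.858
φ → θ = min(1, 1 − 0.395 + 0.059) = min(1, 0.664) = 0.664
(φ → ψ) ∧ (φ → θ) = min(0.858, 0.664) = 0.664
ψ ∧ ((φ → ψ) ∧ (φ → θ)) = min(0.253, 0.664) = 0.253
χ → (ψ ∧ ((φ → ψ) ∧ (φ → θ))) = min(1, 1 − 0.380 + 0.253) = min(1, 0.873) = 0.873
(χ → (ψ ∧ ((φ → ψ) ∧ (φ → θ)))) → χ = min(1, 1 − 0.873 + 0.380) = min(1, 0.507) = 0.507
~((χ → (ψ ∧ ((φ → ψ) ∧ (φ → θ)))) → χ) = 1 − 0.507 = 0.493
~~((χ → (ψ ∧ ((φ → ψ) ∧ (φ → θ)))) → χ) = 1 − 0.493 = 0.507
~~~((χ → (ψ ∧ ((φ → ψ) ∧ (φ → θ)))) → χ) = 1 − 0.507 = 0.493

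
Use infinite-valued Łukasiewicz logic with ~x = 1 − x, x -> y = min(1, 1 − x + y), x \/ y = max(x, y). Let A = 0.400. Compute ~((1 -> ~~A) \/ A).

0.600

~A = 1 − 0.400 = 0.600
~~A = 1 − 0.600 = 0.400
1 -> ~~A = min(1, 1 − 1.000 + 0.400) = min(1, 0.400) = 0.400
(1 -> ~~A) \/ A = max(0.400, 0.400) = 0.400
~((1 -> ~~A) \/ A) = 1 − 0.400 = 0.600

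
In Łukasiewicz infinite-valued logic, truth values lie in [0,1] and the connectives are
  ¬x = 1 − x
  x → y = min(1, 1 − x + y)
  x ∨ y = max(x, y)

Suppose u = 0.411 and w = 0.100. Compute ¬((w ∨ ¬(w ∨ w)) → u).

0.489

w ∨ w = max(0.100, 0.100) = 0.100
¬(w ∨ w) = 1 − 0.100 = 0.900
w ∨ ¬(w ∨ w) = max(0.100, 0.900) = 0.900
(w ∨ ¬(w ∨ w)) → u = min(1, 1 − 0.900 + 0.411) = min(1, 0.511) = 0.511
¬((w ∨ ¬(w ∨ w)) → u) = 1 − 0.511 = 0.489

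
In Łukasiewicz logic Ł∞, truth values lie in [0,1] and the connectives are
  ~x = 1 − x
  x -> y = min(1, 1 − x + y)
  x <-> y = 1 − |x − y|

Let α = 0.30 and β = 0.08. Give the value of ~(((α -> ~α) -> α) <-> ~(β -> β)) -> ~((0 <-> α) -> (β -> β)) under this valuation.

~α = 1 − 0.30 = 0.70
α -> ~α = min(1, 1 − 0.30 + 0.70) = min(1, 1.40) = 1.00
(α -> ~α) -> α = min(1, 1 − 1.00 + 0.30) = min(1, 0.30) = 0.30
β -> β = min(1, 1 − 0.08 + 0.08) = min(1, 1.00) = 1.00
~(β -> β) = 1 − 1.00 = 0.00
((α -> ~α) -> α) <-> ~(β -> β) = 1 − |0.30 − 0.00| = 1 − 0.30 = 0.70
~(((α -> ~α) -> α) <-> ~(β -> β)) = 1 − 0.70 = 0.30
0 <-> α = 1 − |0.00 − 0.30| = 1 − 0.30 = 0.70
(0 <-> α) -> (β -> β) = min(1, 1 − 0.70 + 1.00) = min(1, 1.30) = 1.00
~((0 <-> α) -> (β -> β)) = 1 − 1.00 = 0.00
~(((α -> ~α) -> α) <-> ~(β -> β)) -> ~((0 <-> α) -> (β -> β)) = min(1, 1 − 0.30 + 0.00) = min(1, 0.70) = 0.70

0.70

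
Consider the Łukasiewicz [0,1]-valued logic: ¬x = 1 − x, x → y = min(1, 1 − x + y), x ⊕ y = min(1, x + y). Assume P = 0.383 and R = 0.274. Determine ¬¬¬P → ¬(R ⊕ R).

¬P = 1 − 0.383 = 0.617
¬¬P = 1 − 0.617 = 0.383
¬¬¬P = 1 − 0.383 = 0.617
R ⊕ R = min(1, 0.274 + 0.274) = min(1, 0.548) = 0.548
¬(R ⊕ R) = 1 − 0.548 = 0.452
¬¬¬P → ¬(R ⊕ R) = min(1, 1 − 0.617 + 0.452) = min(1, 0.835) = 0.835

0.835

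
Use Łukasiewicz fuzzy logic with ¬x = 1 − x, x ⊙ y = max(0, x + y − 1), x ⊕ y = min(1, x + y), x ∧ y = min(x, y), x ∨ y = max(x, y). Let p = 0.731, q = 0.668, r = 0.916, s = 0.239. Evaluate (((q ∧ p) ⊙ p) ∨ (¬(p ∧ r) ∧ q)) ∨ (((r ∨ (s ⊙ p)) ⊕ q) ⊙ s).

q ∧ p = min(0.668, 0.731) = 0.668
(q ∧ p) ⊙ p = max(0, 0.668 + 0.731 − 1) = max(0, 0.399) = 0.399
p ∧ r = min(0.731, 0.916) = 0.731
¬(p ∧ r) = 1 − 0.731 = 0.269
¬(p ∧ r) ∧ q = min(0.269, 0.668) = 0.269
((q ∧ p) ⊙ p) ∨ (¬(p ∧ r) ∧ q) = max(0.399, 0.269) = 0.399
s ⊙ p = max(0, 0.239 + 0.731 − 1) = max(0, -0.030) = 0.000
r ∨ (s ⊙ p) = max(0.916, 0.000) = 0.916
(r ∨ (s ⊙ p)) ⊕ q = min(1, 0.916 + 0.668) = min(1, 1.584) = 1.000
((r ∨ (s ⊙ p)) ⊕ q) ⊙ s = max(0, 1.000 + 0.239 − 1) = max(0, 0.239) = 0.239
(((q ∧ p) ⊙ p) ∨ (¬(p ∧ r) ∧ q)) ∨ (((r ∨ (s ⊙ p)) ⊕ q) ⊙ s) = max(0.399, 0.239) = 0.399

0.399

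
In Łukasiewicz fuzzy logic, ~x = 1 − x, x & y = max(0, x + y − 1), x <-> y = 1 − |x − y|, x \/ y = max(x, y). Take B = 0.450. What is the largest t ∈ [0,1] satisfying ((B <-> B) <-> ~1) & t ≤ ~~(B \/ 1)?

B <-> B = 1 − |0.450 − 0.450| = 1 − 0.000 = 1.000
~1 = 1 − 1.000 = 0.000
(B <-> B) <-> ~1 = 1 − |1.000 − 0.000| = 1 − 1.000 = 0.000
So the left factor is (B <-> B) <-> ~1 = 0.000.
B \/ 1 = max(0.450, 1.000) = 1.000
~(B \/ 1) = 1 − 1.000 = 0.000
~~(B \/ 1) = 1 − 0.000 = 1.000
So the right-hand bound is ~~(B \/ 1) = 1.000.
The residuum of the Łukasiewicz t-norm gives the supremum: min(1, 1 − 0.000 + 1.000).
1 − 0.000 + 1.000 = 2.000, so t = min(1, 2.000) = 1.000.
Check: 0.000 & 1.000 = max(0, 0.000) = 0.000 ≤ 1.000.

1.000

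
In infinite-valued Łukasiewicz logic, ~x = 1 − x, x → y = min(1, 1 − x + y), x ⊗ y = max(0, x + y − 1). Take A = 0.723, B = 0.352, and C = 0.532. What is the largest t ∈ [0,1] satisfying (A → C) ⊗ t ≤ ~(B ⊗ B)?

1.000

A → C = min(1, 1 − 0.723 + 0.532) = min(1, 0.809) = 0.809
So the left factor is A → C = 0.809.
B ⊗ B = max(0, 0.352 + 0.352 − 1) = max(0, -0.296) = 0.000
~(B ⊗ B) = 1 − 0.000 = 1.000
So the right-hand bound is ~(B ⊗ B) = 1.000.
The residuum of the Łukasiewicz t-norm gives the supremum: min(1, 1 − 0.809 + 1.000).
1 − 0.809 + 1.000 = 1.191, so t = min(1, 1.191) = 1.000.
Check: 0.809 ⊗ 1.000 = max(0, 0.809) = 0.809 ≤ 1.000.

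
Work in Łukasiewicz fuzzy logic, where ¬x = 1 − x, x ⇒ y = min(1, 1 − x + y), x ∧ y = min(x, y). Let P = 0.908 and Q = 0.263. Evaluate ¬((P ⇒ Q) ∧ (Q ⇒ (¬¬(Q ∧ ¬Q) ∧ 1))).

0.645

P ⇒ Q = min(1, 1 − 0.908 + 0.263) = min(1, 0.355) = 0.355
¬Q = 1 − 0.263 = 0.737
Q ∧ ¬Q = min(0.263, 0.737) = 0.263
¬(Q ∧ ¬Q) = 1 − 0.263 = 0.737
¬¬(Q ∧ ¬Q) = 1 − 0.737 = 0.263
¬¬(Q ∧ ¬Q) ∧ 1 = min(0.263, 1.000) = 0.263
Q ⇒ (¬¬(Q ∧ ¬Q) ∧ 1) = min(1, 1 − 0.263 + 0.263) = min(1, 1.000) = 1.000
(P ⇒ Q) ∧ (Q ⇒ (¬¬(Q ∧ ¬Q) ∧ 1)) = min(0.355, 1.000) = 0.355
¬((P ⇒ Q) ∧ (Q ⇒ (¬¬(Q ∧ ¬Q) ∧ 1))) = 1 − 0.355 = 0.645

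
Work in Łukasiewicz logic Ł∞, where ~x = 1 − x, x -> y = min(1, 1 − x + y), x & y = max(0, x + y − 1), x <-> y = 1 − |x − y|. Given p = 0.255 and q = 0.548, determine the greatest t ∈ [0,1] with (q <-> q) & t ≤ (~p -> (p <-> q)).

q <-> q = 1 − |0.548 − 0.548| = 1 − 0.000 = 1.000
So the left factor is q <-> q = 1.000.
~p = 1 − 0.255 = 0.745
p <-> q = 1 − |0.255 − 0.548| = 1 − 0.293 = 0.707
~p -> (p <-> q) = min(1, 1 − 0.745 + 0.707) = min(1, 0.962) = 0.962
So the right-hand bound is ~p -> (p <-> q) = 0.962.
The residuum of the Łukasiewicz t-norm gives the supremum: min(1, 1 − 1.000 + 0.962).
1 − 1.000 + 0.962 = 0.962, so t = min(1, 0.962) = 0.962.
Check: 1.000 & 0.962 = max(0, 0.962) = 0.962 ≤ 0.962.

0.962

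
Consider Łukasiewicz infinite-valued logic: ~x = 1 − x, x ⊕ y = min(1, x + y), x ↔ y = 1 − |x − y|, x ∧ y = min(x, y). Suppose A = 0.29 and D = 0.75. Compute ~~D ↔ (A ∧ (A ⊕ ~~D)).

0.54

~D = 1 − 0.75 = 0.25
~~D = 1 − 0.25 = 0.75
A ⊕ ~~D = min(1, 0.29 + 0.75) = min(1, 1.04) = 1.00
A ∧ (A ⊕ ~~D) = min(0.29, 1.00) = 0.29
~~D ↔ (A ∧ (A ⊕ ~~D)) = 1 − |0.75 − 0.29| = 1 − 0.46 = 0.54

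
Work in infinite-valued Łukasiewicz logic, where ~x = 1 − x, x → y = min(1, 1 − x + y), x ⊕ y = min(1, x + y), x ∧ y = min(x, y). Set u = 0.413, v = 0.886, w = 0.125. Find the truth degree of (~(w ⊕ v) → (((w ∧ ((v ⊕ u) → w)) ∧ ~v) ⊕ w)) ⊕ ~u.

1.000

w ⊕ v = min(1, 0.125 + 0.886) = min(1, 1.011) = 1.000
~(w ⊕ v) = 1 − 1.000 = 0.000
v ⊕ u = min(1, 0.886 + 0.413) = min(1, 1.299) = 1.000
(v ⊕ u) → w = min(1, 1 − 1.000 + 0.125) = min(1, 0.125) = 0.125
w ∧ ((v ⊕ u) → w) = min(0.125, 0.125) = 0.125
~v = 1 − 0.886 = 0.114
(w ∧ ((v ⊕ u) → w)) ∧ ~v = min(0.125, 0.114) = 0.114
((w ∧ ((v ⊕ u) → w)) ∧ ~v) ⊕ w = min(1, 0.114 + 0.125) = min(1, 0.239) = 0.239
~(w ⊕ v) → (((w ∧ ((v ⊕ u) → w)) ∧ ~v) ⊕ w) = min(1, 1 − 0.000 + 0.239) = min(1, 1.239) = 1.000
~u = 1 − 0.413 = 0.587
(~(w ⊕ v) → (((w ∧ ((v ⊕ u) → w)) ∧ ~v) ⊕ w)) ⊕ ~u = min(1, 1.000 + 0.587) = min(1, 1.587) = 1.000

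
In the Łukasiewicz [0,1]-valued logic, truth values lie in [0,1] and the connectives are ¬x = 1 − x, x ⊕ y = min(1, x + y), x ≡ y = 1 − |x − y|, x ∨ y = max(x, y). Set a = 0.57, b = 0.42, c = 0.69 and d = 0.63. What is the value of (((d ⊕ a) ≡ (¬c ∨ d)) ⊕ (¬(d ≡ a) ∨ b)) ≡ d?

d ⊕ a = min(1, 0.63 + 0.57) = min(1, 1.20) = 1.00
¬c = 1 − 0.69 = 0.31
¬c ∨ d = max(0.31, 0.63) = 0.63
(d ⊕ a) ≡ (¬c ∨ d) = 1 − |1.00 − 0.63| = 1 − 0.37 = 0.63
d ≡ a = 1 − |0.63 − 0.57| = 1 − 0.06 = 0.94
¬(d ≡ a) = 1 − 0.94 = 0.06
¬(d ≡ a) ∨ b = max(0.06, 0.42) = 0.42
((d ⊕ a) ≡ (¬c ∨ d)) ⊕ (¬(d ≡ a) ∨ b) = min(1, 0.63 + 0.42) = min(1, 1.05) = 1.00
(((d ⊕ a) ≡ (¬c ∨ d)) ⊕ (¬(d ≡ a) ∨ b)) ≡ d = 1 − |1.00 − 0.63| = 1 − 0.37 = 0.63

0.63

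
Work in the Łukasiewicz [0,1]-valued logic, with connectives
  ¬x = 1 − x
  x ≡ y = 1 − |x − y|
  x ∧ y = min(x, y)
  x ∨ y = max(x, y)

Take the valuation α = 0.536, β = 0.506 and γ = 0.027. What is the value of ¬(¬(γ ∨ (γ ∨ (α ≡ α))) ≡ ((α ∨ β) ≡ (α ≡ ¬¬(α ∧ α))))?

α ≡ α = 1 − |0.536 − 0.536| = 1 − 0.000 = 1.000
γ ∨ (α ≡ α) = max(0.027, 1.000) = 1.000
γ ∨ (γ ∨ (α ≡ α)) = max(0.027, 1.000) = 1.000
¬(γ ∨ (γ ∨ (α ≡ α))) = 1 − 1.000 = 0.000
α ∨ β = max(0.536, 0.506) = 0.536
α ∧ α = min(0.536, 0.536) = 0.536
¬(α ∧ α) = 1 − 0.536 = 0.464
¬¬(α ∧ α) = 1 − 0.464 = 0.536
α ≡ ¬¬(α ∧ α) = 1 − |0.536 − 0.536| = 1 − 0.000 = 1.000
(α ∨ β) ≡ (α ≡ ¬¬(α ∧ α)) = 1 − |0.536 − 1.000| = 1 − 0.464 = 0.536
¬(γ ∨ (γ ∨ (α ≡ α))) ≡ ((α ∨ β) ≡ (α ≡ ¬¬(α ∧ α))) = 1 − |0.000 − 0.536| = 1 − 0.536 = 0.464
¬(¬(γ ∨ (γ ∨ (α ≡ α))) ≡ ((α ∨ β) ≡ (α ≡ ¬¬(α ∧ α)))) = 1 − 0.464 = 0.536

0.536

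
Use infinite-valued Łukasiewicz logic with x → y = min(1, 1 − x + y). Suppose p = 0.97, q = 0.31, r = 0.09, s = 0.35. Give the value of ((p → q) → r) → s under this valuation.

0.60

p → q = min(1, 1 − 0.97 + 0.31) = min(1, 0.34) = 0.34
(p → q) → r = min(1, 1 − 0.34 + 0.09) = min(1, 0.75) = 0.75
((p → q) → r) → s = min(1, 1 − 0.75 + 0.35) = min(1, 0.60) = 0.60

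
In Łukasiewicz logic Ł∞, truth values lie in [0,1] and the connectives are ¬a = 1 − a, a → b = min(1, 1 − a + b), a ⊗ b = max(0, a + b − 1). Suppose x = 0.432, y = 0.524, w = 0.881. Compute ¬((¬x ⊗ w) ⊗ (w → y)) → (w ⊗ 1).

0.973

¬x = 1 − 0.432 = 0.568
¬x ⊗ w = max(0, 0.568 + 0.881 − 1) = max(0, 0.449) = 0.449
w → y = min(1, 1 − 0.881 + 0.524) = min(1, 0.643) = 0.643
(¬x ⊗ w) ⊗ (w → y) = max(0, 0.449 + 0.643 − 1) = max(0, 0.092) = 0.092
¬((¬x ⊗ w) ⊗ (w → y)) = 1 − 0.092 = 0.908
w ⊗ 1 = max(0, 0.881 + 1.000 − 1) = max(0, 0.881) = 0.881
¬((¬x ⊗ w) ⊗ (w → y)) → (w ⊗ 1) = min(1, 1 − 0.908 + 0.881) = min(1, 0.973) = 0.973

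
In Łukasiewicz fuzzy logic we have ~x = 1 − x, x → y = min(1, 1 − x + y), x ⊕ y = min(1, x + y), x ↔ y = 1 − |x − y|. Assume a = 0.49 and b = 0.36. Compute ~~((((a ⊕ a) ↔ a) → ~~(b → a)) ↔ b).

a ⊕ a = min(1, 0.49 + 0.49) = min(1, 0.98) = 0.98
(a ⊕ a) ↔ a = 1 − |0.98 − 0.49| = 1 − 0.49 = 0.51
b → a = min(1, 1 − 0.36 + 0.49) = min(1, 1.13) = 1.00
~(b → a) = 1 − 1.00 = 0.00
~~(b → a) = 1 − 0.00 = 1.00
((a ⊕ a) ↔ a) → ~~(b → a) = min(1, 1 − 0.51 + 1.00) = min(1, 1.49) = 1.00
(((a ⊕ a) ↔ a) → ~~(b → a)) ↔ b = 1 − |1.00 − 0.36| = 1 − 0.64 = 0.36
~((((a ⊕ a) ↔ a) → ~~(b → a)) ↔ b) = 1 − 0.36 = 0.64
~~((((a ⊕ a) ↔ a) → ~~(b → a)) ↔ b) = 1 − 0.64 = 0.36

0.36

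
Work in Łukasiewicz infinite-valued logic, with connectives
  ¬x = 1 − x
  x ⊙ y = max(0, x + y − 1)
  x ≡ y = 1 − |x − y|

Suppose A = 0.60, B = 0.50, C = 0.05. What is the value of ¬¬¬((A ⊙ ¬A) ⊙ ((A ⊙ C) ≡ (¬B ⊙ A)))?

1.00

¬A = 1 − 0.60 = 0.40
A ⊙ ¬A = max(0, 0.60 + 0.40 − 1) = max(0, 0.00) = 0.00
A ⊙ C = max(0, 0.60 + 0.05 − 1) = max(0, -0.35) = 0.00
¬B = 1 − 0.50 = 0.50
¬B ⊙ A = max(0, 0.50 + 0.60 − 1) = max(0, 0.10) = 0.10
(A ⊙ C) ≡ (¬B ⊙ A) = 1 − |0.00 − 0.10| = 1 − 0.10 = 0.90
(A ⊙ ¬A) ⊙ ((A ⊙ C) ≡ (¬B ⊙ A)) = max(0, 0.00 + 0.90 − 1) = max(0, -0.10) = 0.00
¬((A ⊙ ¬A) ⊙ ((A ⊙ C) ≡ (¬B ⊙ A))) = 1 − 0.00 = 1.00
¬¬((A ⊙ ¬A) ⊙ ((A ⊙ C) ≡ (¬B ⊙ A))) = 1 − 1.00 = 0.00
¬¬¬((A ⊙ ¬A) ⊙ ((A ⊙ C) ≡ (¬B ⊙ A))) = 1 − 0.00 = 1.00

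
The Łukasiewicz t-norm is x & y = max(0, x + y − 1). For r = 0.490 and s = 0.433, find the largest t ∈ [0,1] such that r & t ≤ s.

The residuum of the Łukasiewicz t-norm gives the supremum: min(1, 1 − 0.490 + 0.433).
1 − 0.490 + 0.433 = 0.943, so t = min(1, 0.943) = 0.943.
Check: 0.490 & 0.943 = max(0, 0.433) = 0.433 ≤ 0.433.

0.943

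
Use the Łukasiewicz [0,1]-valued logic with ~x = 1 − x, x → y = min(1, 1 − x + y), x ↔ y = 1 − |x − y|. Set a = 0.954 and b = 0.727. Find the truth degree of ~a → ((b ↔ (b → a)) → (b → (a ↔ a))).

~a = 1 − 0.954 = 0.046
b → a = min(1, 1 − 0.727 + 0.954) = min(1, 1.227) = 1.000
b ↔ (b → a) = 1 − |0.727 − 1.000| = 1 − 0.273 = 0.727
a ↔ a = 1 − |0.954 − 0.954| = 1 − 0.000 = 1.000
b → (a ↔ a) = min(1, 1 − 0.727 + 1.000) = min(1, 1.273) = 1.000
(b ↔ (b → a)) → (b → (a ↔ a)) = min(1, 1 − 0.727 + 1.000) = min(1, 1.273) = 1.000
~a → ((b ↔ (b → a)) → (b → (a ↔ a))) = min(1, 1 − 0.046 + 1.000) = min(1, 1.954) = 1.000

1.000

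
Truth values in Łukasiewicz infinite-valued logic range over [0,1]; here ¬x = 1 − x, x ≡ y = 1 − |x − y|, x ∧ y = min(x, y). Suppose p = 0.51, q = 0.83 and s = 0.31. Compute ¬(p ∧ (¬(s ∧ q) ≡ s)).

s ∧ q = min(0.31, 0.83) = 0.31
¬(s ∧ q) = 1 − 0.31 = 0.69
¬(s ∧ q) ≡ s = 1 − |0.69 − 0.31| = 1 − 0.38 = 0.62
p ∧ (¬(s ∧ q) ≡ s) = min(0.51, 0.62) = 0.51
¬(p ∧ (¬(s ∧ q) ≡ s)) = 1 − 0.51 = 0.49

0.49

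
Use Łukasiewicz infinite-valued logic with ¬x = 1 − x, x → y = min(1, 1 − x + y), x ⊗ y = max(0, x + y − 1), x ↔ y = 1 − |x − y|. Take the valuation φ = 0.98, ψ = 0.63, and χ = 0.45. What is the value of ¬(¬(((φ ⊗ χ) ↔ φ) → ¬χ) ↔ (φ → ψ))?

0.65

φ ⊗ χ = max(0, 0.98 + 0.45 − 1) = max(0, 0.43) = 0.43
(φ ⊗ χ) ↔ φ = 1 − |0.43 − 0.98| = 1 − 0.55 = 0.45
¬χ = 1 − 0.45 = 0.55
((φ ⊗ χ) ↔ φ) → ¬χ = min(1, 1 − 0.45 + 0.55) = min(1, 1.10) = 1.00
¬(((φ ⊗ χ) ↔ φ) → ¬χ) = 1 − 1.00 = 0.00
φ → ψ = min(1, 1 − 0.98 + 0.63) = min(1, 0.65) = 0.65
¬(((φ ⊗ χ) ↔ φ) → ¬χ) ↔ (φ → ψ) = 1 − |0.00 − 0.65| = 1 − 0.65 = 0.35
¬(¬(((φ ⊗ χ) ↔ φ) → ¬χ) ↔ (φ → ψ)) = 1 − 0.35 = 0.65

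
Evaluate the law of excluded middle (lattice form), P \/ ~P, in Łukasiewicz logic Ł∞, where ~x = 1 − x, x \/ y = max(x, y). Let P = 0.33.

~P = 1 − 0.33 = 0.67
P \/ ~P = max(0.33, 0.67) = 0.67
(The value 0.67 < 1 shows this instance is not satisfied; not a Ł∞-tautology — its value is max(a, 1−a).)

0.67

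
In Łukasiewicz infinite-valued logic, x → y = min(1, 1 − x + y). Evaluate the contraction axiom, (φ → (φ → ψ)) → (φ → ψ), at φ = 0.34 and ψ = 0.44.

φ → ψ = min(1, 1 − 0.34 + 0.44) = min(1, 1.10) = 1.00
φ → (φ → ψ) = min(1, 1 − 0.34 + 1.00) = min(1, 1.66) = 1.00
(φ → (φ → ψ)) → (φ → ψ) = min(1, 1 − 1.00 + 1.00) = min(1, 1.00) = 1.00

1.00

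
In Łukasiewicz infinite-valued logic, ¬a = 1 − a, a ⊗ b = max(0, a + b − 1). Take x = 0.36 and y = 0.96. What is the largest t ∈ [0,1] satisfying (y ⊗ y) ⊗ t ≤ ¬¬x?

0.44

y ⊗ y = max(0, 0.96 + 0.96 − 1) = max(0, 0.92) = 0.92
So the left factor is y ⊗ y = 0.92.
¬x = 1 − 0.36 = 0.64
¬¬x = 1 − 0.64 = 0.36
So the right-hand bound is ¬¬x = 0.36.
The residuum of the Łukasiewicz t-norm gives the supremum: min(1, 1 − 0.92 + 0.36).
1 − 0.92 + 0.36 = 0.44, so t = min(1, 0.44) = 0.44.
Check: 0.92 ⊗ 0.44 = max(0, 0.36) = 0.36 ≤ 0.36.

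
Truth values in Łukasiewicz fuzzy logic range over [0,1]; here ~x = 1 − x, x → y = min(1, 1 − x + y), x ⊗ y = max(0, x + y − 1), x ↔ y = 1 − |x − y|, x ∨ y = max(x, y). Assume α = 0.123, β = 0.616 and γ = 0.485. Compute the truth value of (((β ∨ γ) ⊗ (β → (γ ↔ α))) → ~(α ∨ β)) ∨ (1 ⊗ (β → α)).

β ∨ γ = max(0.616, 0.485) = 0.616
γ ↔ α = 1 − |0.485 − 0.123| = 1 − 0.362 = 0.638
β → (γ ↔ α) = min(1, 1 − 0.616 + 0.638) = min(1, 1.022) = 1.000
(β ∨ γ) ⊗ (β → (γ ↔ α)) = max(0, 0.616 + 1.000 − 1) = max(0, 0.616) = 0.616
α ∨ β = max(0.123, 0.616) = 0.616
~(α ∨ β) = 1 − 0.616 = 0.384
((β ∨ γ) ⊗ (β → (γ ↔ α))) → ~(α ∨ β) = min(1, 1 − 0.616 + 0.384) = min(1, 0.768) = 0.768
β → α = min(1, 1 − 0.616 + 0.123) = min(1, 0.507) = 0.507
1 ⊗ (β → α) = max(0, 1.000 + 0.507 − 1) = max(0, 0.507) = 0.507
(((β ∨ γ) ⊗ (β → (γ ↔ α))) → ~(α ∨ β)) ∨ (1 ⊗ (β → α)) = max(0.768, 0.507) = 0.768

0.768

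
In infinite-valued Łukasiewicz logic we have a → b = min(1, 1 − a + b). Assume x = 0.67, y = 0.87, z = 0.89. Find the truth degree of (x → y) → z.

0.89

x → y = min(1, 1 − 0.67 + 0.87) = min(1, 1.20) = 1.00
(x → y) → z = min(1, 1 − 1.00 + 0.89) = min(1, 0.89) = 0.89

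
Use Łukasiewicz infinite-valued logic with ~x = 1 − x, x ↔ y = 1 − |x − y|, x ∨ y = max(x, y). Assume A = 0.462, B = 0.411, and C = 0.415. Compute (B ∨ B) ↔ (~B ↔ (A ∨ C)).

0.538

B ∨ B = max(0.411, 0.411) = 0.411
~B = 1 − 0.411 = 0.589
A ∨ C = max(0.462, 0.415) = 0.462
~B ↔ (A ∨ C) = 1 − |0.589 − 0.462| = 1 − 0.127 = 0.873
(B ∨ B) ↔ (~B ↔ (A ∨ C)) = 1 − |0.411 − 0.873| = 1 − 0.462 = 0.538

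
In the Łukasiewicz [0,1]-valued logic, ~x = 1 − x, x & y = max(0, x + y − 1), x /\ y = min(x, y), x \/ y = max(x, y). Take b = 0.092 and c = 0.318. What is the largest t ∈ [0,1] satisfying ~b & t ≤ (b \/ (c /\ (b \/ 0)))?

~b = 1 − 0.092 = 0.908
So the left factor is ~b = 0.908.
b \/ 0 = max(0.092, 0.000) = 0.092
c /\ (b \/ 0) = min(0.318, 0.092) = 0.092
b \/ (c /\ (b \/ 0)) = max(0.092, 0.092) = 0.092
So the right-hand bound is b \/ (c /\ (b \/ 0)) = 0.092.
The residuum of the Łukasiewicz t-norm gives the supremum: min(1, 1 − 0.908 + 0.092).
1 − 0.908 + 0.092 = 0.184, so t = min(1, 0.184) = 0.184.
Check: 0.908 & 0.184 = max(0, 0.092) = 0.092 ≤ 0.092.

0.184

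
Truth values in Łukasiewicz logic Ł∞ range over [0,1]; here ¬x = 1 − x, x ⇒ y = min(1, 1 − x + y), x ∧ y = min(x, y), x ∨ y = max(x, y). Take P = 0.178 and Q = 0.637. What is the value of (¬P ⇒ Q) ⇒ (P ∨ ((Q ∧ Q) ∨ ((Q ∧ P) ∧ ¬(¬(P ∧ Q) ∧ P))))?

0.822

¬P = 1 − 0.178 = 0.822
¬P ⇒ Q = min(1, 1 − 0.822 + 0.637) = min(1, 0.815) = 0.815
Q ∧ Q = min(0.637, 0.637) = 0.637
Q ∧ P = min(0.637, 0.178) = 0.178
P ∧ Q = min(0.178, 0.637) = 0.178
¬(P ∧ Q) = 1 − 0.178 = 0.822
¬(P ∧ Q) ∧ P = min(0.822, 0.178) = 0.178
¬(¬(P ∧ Q) ∧ P) = 1 − 0.178 = 0.822
(Q ∧ P) ∧ ¬(¬(P ∧ Q) ∧ P) = min(0.178, 0.822) = 0.178
(Q ∧ Q) ∨ ((Q ∧ P) ∧ ¬(¬(P ∧ Q) ∧ P)) = max(0.637, 0.178) = 0.637
P ∨ ((Q ∧ Q) ∨ ((Q ∧ P) ∧ ¬(¬(P ∧ Q) ∧ P))) = max(0.178, 0.637) = 0.637
(¬P ⇒ Q) ⇒ (P ∨ ((Q ∧ Q) ∨ ((Q ∧ P) ∧ ¬(¬(P ∧ Q) ∧ P)))) = min(1, 1 − 0.815 + 0.637) = min(1, 0.822) = 0.822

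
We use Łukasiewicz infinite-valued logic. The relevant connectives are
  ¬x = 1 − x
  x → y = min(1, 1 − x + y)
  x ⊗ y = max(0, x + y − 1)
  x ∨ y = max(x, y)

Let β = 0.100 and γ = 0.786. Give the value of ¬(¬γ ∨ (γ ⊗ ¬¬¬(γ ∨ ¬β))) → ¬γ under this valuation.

¬γ = 1 − 0.786 = 0.214
¬β = 1 − 0.100 = 0.900
γ ∨ ¬β = max(0.786, 0.900) = 0.900
¬(γ ∨ ¬β) = 1 − 0.900 = 0.100
¬¬(γ ∨ ¬β) = 1 − 0.100 = 0.900
¬¬¬(γ ∨ ¬β) = 1 − 0.900 = 0.100
γ ⊗ ¬¬¬(γ ∨ ¬β) = max(0, 0.786 + 0.100 − 1) = max(0, -0.114) = 0.000
¬γ ∨ (γ ⊗ ¬¬¬(γ ∨ ¬β)) = max(0.214, 0.000) = 0.214
¬(¬γ ∨ (γ ⊗ ¬¬¬(γ ∨ ¬β))) = 1 − 0.214 = 0.786
¬(¬γ ∨ (γ ⊗ ¬¬¬(γ ∨ ¬β))) → ¬γ = min(1, 1 − 0.786 + 0.214) = min(1, 0.428) = 0.428

0.428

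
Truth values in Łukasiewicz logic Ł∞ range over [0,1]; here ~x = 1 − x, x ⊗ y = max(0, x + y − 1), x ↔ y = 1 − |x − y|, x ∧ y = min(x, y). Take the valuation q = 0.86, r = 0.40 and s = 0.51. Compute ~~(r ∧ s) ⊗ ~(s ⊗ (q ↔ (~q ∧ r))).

r ∧ s = min(0.40, 0.51) = 0.40
~(r ∧ s) = 1 − 0.40 = 0.60
~~(r ∧ s) = 1 − 0.60 = 0.40
~q = 1 − 0.86 = 0.14
~q ∧ r = min(0.14, 0.40) = 0.14
q ↔ (~q ∧ r) = 1 − |0.86 − 0.14| = 1 − 0.72 = 0.28
s ⊗ (q ↔ (~q ∧ r)) = max(0, 0.51 + 0.28 − 1) = max(0, -0.21) = 0.00
~(s ⊗ (q ↔ (~q ∧ r))) = 1 − 0.00 = 1.00
~~(r ∧ s) ⊗ ~(s ⊗ (q ↔ (~q ∧ r))) = max(0, 0.40 + 1.00 − 1) = max(0, 0.40) = 0.40

0.40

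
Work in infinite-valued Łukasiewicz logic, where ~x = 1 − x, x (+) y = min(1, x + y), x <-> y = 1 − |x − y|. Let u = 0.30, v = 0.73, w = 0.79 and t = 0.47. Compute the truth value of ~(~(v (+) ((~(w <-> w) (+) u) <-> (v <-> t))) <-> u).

w <-> w = 1 − |0.79 − 0.79| = 1 − 0.00 = 1.00
~(w <-> w) = 1 − 1.00 = 0.00
~(w <-> w) (+) u = min(1, 0.00 + 0.30) = min(1, 0.30) = 0.30
v <-> t = 1 − |0.73 − 0.47| = 1 − 0.26 = 0.74
(~(w <-> w) (+) u) <-> (v <-> t) = 1 − |0.30 − 0.74| = 1 − 0.44 = 0.56
v (+) ((~(w <-> w) (+) u) <-> (v <-> t)) = min(1, 0.73 + 0.56) = min(1, 1.29) = 1.00
~(v (+) ((~(w <-> w) (+) u) <-> (v <-> t))) = 1 − 1.00 = 0.00
~(v (+) ((~(w <-> w) (+) u) <-> (v <-> t))) <-> u = 1 − |0.00 − 0.30| = 1 − 0.30 = 0.70
~(~(v (+) ((~(w <-> w) (+) u) <-> (v <-> t))) <-> u) = 1 − 0.70 = 0.30

0.30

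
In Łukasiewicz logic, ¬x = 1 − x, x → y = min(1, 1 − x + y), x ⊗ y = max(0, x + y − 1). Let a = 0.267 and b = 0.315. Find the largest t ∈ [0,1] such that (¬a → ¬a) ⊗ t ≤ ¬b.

¬a = 1 − 0.267 = 0.733
¬a → ¬a = min(1, 1 − 0.733 + 0.733) = min(1, 1.000) = 1.000
So the left factor is ¬a → ¬a = 1.000.
¬b = 1 − 0.315 = 0.685
So the right-hand bound is ¬b = 0.685.
The residuum of the Łukasiewicz t-norm gives the supremum: min(1, 1 − 1.000 + 0.685).
1 − 1.000 + 0.685 = 0.685, so t = min(1, 0.685) = 0.685.
Check: 1.000 ⊗ 0.685 = max(0, 0.685) = 0.685 ≤ 0.685.

0.685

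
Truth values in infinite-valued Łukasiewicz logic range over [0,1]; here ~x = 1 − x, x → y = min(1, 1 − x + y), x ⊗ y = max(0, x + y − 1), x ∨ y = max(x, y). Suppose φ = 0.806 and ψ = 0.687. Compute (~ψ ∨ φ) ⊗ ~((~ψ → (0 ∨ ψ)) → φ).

~ψ = 1 − 0.687 = 0.313
~ψ ∨ φ = max(0.313, 0.806) = 0.806
0 ∨ ψ = max(0.000, 0.687) = 0.687
~ψ → (0 ∨ ψ) = min(1, 1 − 0.313 + 0.687) = min(1, 1.374) = 1.000
(~ψ → (0 ∨ ψ)) → φ = min(1, 1 − 1.000 + 0.806) = min(1, 0.806) = 0.806
~((~ψ → (0 ∨ ψ)) → φ) = 1 − 0.806 = 0.194
(~ψ ∨ φ) ⊗ ~((~ψ → (0 ∨ ψ)) → φ) = max(0, 0.806 + 0.194 − 1) = max(0, 0.000) = 0.000

0.000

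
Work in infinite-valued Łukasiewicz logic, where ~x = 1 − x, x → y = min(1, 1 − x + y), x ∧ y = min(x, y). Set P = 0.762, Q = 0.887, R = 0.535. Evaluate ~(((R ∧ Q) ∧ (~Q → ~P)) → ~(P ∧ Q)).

0.297

R ∧ Q = min(0.535, 0.887) = 0.535
~Q = 1 − 0.887 = 0.113
~P = 1 − 0.762 = 0.238
~Q → ~P = min(1, 1 − 0.113 + 0.238) = min(1, 1.125) = 1.000
(R ∧ Q) ∧ (~Q → ~P) = min(0.535, 1.000) = 0.535
P ∧ Q = min(0.762, 0.887) = 0.762
~(P ∧ Q) = 1 − 0.762 = 0.238
((R ∧ Q) ∧ (~Q → ~P)) → ~(P ∧ Q) = min(1, 1 − 0.535 + 0.238) = min(1, 0.703) = 0.703
~(((R ∧ Q) ∧ (~Q → ~P)) → ~(P ∧ Q)) = 1 − 0.703 = 0.297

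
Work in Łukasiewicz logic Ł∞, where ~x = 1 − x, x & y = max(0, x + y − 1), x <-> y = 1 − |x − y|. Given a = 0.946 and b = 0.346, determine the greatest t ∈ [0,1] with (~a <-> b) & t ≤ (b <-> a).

~a = 1 − 0.946 = 0.054
~a <-> b = 1 − |0.054 − 0.346| = 1 − 0.292 = 0.708
So the left factor is ~a <-> b = 0.708.
b <-> a = 1 − |0.346 − 0.946| = 1 − 0.600 = 0.400
So the right-hand bound is b <-> a = 0.400.
The residuum of the Łukasiewicz t-norm gives the supremum: min(1, 1 − 0.708 + 0.400).
1 − 0.708 + 0.400 = 0.692, so t = min(1, 0.692) = 0.692.
Check: 0.708 & 0.692 = max(0, 0.400) = 0.400 ≤ 0.400.

0.692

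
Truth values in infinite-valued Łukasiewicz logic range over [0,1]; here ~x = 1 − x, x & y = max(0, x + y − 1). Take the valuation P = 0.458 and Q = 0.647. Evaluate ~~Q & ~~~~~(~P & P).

~Q = 1 − 0.647 = 0.353
~~Q = 1 − 0.353 = 0.647
~P = 1 − 0.458 = 0.542
~P & P = max(0, 0.542 + 0.458 − 1) = max(0, 0.000) = 0.000
~(~P & P) = 1 − 0.000 = 1.000
~~(~P & P) = 1 − 1.000 = 0.000
~~~(~P & P) = 1 − 0.000 = 1.000
~~~~(~P & P) = 1 − 1.000 = 0.000
~~~~~(~P & P) = 1 − 0.000 = 1.000
~~Q & ~~~~~(~P & P) = max(0, 0.647 + 1.000 − 1) = max(0, 0.647) = 0.647

0.647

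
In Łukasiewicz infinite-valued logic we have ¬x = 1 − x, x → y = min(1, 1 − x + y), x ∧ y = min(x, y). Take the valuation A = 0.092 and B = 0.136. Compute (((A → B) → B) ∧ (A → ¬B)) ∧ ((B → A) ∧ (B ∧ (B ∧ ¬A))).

A → B = min(1, 1 − 0.092 + 0.136) = min(1, 1.044) = 1.000
(A → B) → B = min(1, 1 − 1.000 + 0.136) = min(1, 0.136) = 0.136
¬B = 1 − 0.136 = 0.864
A → ¬B = min(1, 1 − 0.092 + 0.864) = min(1, 1.772) = 1.000
((A → B) → B) ∧ (A → ¬B) = min(0.136, 1.000) = 0.136
B → A = min(1, 1 − 0.136 + 0.092) = min(1, 0.956) = 0.956
¬A = 1 − 0.092 = 0.908
B ∧ ¬A = min(0.136, 0.908) = 0.136
B ∧ (B ∧ ¬A) = min(0.136, 0.136) = 0.136
(B → A) ∧ (B ∧ (B ∧ ¬A)) = min(0.956, 0.136) = 0.136
(((A → B) → B) ∧ (A → ¬B)) ∧ ((B → A) ∧ (B ∧ (B ∧ ¬A))) = min(0.136, 0.136) = 0.136

0.136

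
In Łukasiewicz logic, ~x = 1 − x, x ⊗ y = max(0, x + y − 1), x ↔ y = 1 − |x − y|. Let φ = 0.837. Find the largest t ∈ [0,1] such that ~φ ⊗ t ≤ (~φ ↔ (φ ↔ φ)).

~φ = 1 − 0.837 = 0.163
So the left factor is ~φ = 0.163.
φ ↔ φ = 1 − |0.837 − 0.837| = 1 − 0.000 = 1.000
~φ ↔ (φ ↔ φ) = 1 − |0.163 − 1.000| = 1 − 0.837 = 0.163
So the right-hand bound is ~φ ↔ (φ ↔ φ) = 0.163.
The residuum of the Łukasiewicz t-norm gives the supremum: min(1, 1 − 0.163 + 0.163).
1 − 0.163 + 0.163 = 1.000, so t = min(1, 1.000) = 1.000.
Check: 0.163 ⊗ 1.000 = max(0, 0.163) = 0.163 ≤ 0.163.

1.000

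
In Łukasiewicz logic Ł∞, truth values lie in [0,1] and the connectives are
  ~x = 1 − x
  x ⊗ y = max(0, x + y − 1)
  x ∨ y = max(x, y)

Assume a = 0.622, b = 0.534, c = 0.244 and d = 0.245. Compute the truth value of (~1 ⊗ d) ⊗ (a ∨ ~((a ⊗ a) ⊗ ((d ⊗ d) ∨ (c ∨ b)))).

0.000

~1 = 1 − 1.000 = 0.000
~1 ⊗ d = max(0, 0.000 + 0.245 − 1) = max(0, -0.755) = 0.000
a ⊗ a = max(0, 0.622 + 0.622 − 1) = max(0, 0.244) = 0.244
d ⊗ d = max(0, 0.245 + 0.245 − 1) = max(0, -0.510) = 0.000
c ∨ b = max(0.244, 0.534) = 0.534
(d ⊗ d) ∨ (c ∨ b) = max(0.000, 0.534) = 0.534
(a ⊗ a) ⊗ ((d ⊗ d) ∨ (c ∨ b)) = max(0, 0.244 + 0.534 − 1) = max(0, -0.222) = 0.000
~((a ⊗ a) ⊗ ((d ⊗ d) ∨ (c ∨ b))) = 1 − 0.000 = 1.000
a ∨ ~((a ⊗ a) ⊗ ((d ⊗ d) ∨ (c ∨ b))) = max(0.622, 1.000) = 1.000
(~1 ⊗ d) ⊗ (a ∨ ~((a ⊗ a) ⊗ ((d ⊗ d) ∨ (c ∨ b)))) = max(0, 0.000 + 1.000 − 1) = max(0, 0.000) = 0.000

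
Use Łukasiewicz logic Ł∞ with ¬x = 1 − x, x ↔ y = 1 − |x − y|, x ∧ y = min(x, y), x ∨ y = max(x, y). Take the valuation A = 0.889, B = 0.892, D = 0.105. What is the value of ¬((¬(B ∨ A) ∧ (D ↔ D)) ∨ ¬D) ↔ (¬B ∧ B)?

B ∨ A = max(0.892, 0.889) = 0.892
¬(B ∨ A) = 1 − 0.892 = 0.108
D ↔ D = 1 − |0.105 − 0.105| = 1 − 0.000 = 1.000
¬(B ∨ A) ∧ (D ↔ D) = min(0.108, 1.000) = 0.108
¬D = 1 − 0.105 = 0.895
(¬(B ∨ A) ∧ (D ↔ D)) ∨ ¬D = max(0.108, 0.895) = 0.895
¬((¬(B ∨ A) ∧ (D ↔ D)) ∨ ¬D) = 1 − 0.895 = 0.105
¬B = 1 − 0.892 = 0.108
¬B ∧ B = min(0.108, 0.892) = 0.108
¬((¬(B ∨ A) ∧ (D ↔ D)) ∨ ¬D) ↔ (¬B ∧ B) = 1 − |0.105 − 0.108| = 1 − 0.003 = 0.997

0.997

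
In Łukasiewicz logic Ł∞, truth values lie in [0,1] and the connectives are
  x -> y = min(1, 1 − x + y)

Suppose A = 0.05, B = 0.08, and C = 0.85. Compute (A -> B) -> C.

A -> B = min(1, 1 − 0.05 + 0.08) = min(1, 1.03) = 1.00
(A -> B) -> C = min(1, 1 − 1.00 + 0.85) = min(1, 0.85) = 0.85

0.85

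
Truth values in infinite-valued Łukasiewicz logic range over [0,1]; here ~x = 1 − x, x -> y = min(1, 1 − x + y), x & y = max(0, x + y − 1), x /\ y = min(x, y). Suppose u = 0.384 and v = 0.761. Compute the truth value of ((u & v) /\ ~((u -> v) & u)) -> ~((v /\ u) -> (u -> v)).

0.855

u & v = max(0, 0.384 + 0.761 − 1) = max(0, 0.145) = 0.145
u -> v = min(1, 1 − 0.384 + 0.761) = min(1, 1.377) = 1.000
(u -> v) & u = max(0, 1.000 + 0.384 − 1) = max(0, 0.384) = 0.384
~((u -> v) & u) = 1 − 0.384 = 0.616
(u & v) /\ ~((u -> v) & u) = min(0.145, 0.616) = 0.145
v /\ u = min(0.761, 0.384) = 0.384
(v /\ u) -> (u -> v) = min(1, 1 − 0.384 + 1.000) = min(1, 1.616) = 1.000
~((v /\ u) -> (u -> v)) = 1 − 1.000 = 0.000
((u & v) /\ ~((u -> v) & u)) -> ~((v /\ u) -> (u -> v)) = min(1, 1 − 0.145 + 0.000) = min(1, 0.855) = 0.855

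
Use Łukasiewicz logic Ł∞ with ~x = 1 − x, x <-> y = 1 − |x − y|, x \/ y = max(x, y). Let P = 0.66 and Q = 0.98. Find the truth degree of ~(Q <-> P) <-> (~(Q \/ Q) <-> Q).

Q <-> P = 1 − |0.98 − 0.66| = 1 − 0.32 = 0.68
~(Q <-> P) = 1 − 0.68 = 0.32
Q \/ Q = max(0.98, 0.98) = 0.98
~(Q \/ Q) = 1 − 0.98 = 0.02
~(Q \/ Q) <-> Q = 1 − |0.02 − 0.98| = 1 − 0.96 = 0.04
~(Q <-> P) <-> (~(Q \/ Q) <-> Q) = 1 − |0.32 − 0.04| = 1 − 0.28 = 0.72

0.72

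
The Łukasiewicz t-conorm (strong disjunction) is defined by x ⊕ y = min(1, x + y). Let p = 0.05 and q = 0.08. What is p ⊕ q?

p ⊕ q = min(1, 0.05 + 0.08) = min(1, 0.13) = 0.13
For comparison, the Gödel t-conorm max(x, y) would give 0.08.

0.13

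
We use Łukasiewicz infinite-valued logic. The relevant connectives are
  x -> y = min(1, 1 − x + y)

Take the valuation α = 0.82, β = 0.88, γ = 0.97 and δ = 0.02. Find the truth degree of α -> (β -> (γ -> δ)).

0.35

γ -> δ = min(1, 1 − 0.97 + 0.02) = min(1, 0.05) = 0.05
β -> (γ -> δ) = min(1, 1 − 0.88 + 0.05) = min(1, 0.17) = 0.17
α -> (β -> (γ -> δ)) = min(1, 1 − 0.82 + 0.17) = min(1, 0.35) = 0.35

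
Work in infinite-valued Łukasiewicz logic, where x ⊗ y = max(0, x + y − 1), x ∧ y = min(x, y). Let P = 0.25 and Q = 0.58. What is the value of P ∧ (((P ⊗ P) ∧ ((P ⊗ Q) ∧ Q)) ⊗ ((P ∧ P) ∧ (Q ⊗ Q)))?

P ⊗ P = max(0, 0.25 + 0.25 − 1) = max(0, -0.50) = 0.00
P ⊗ Q = max(0, 0.25 + 0.58 − 1) = max(0, -0.17) = 0.00
(P ⊗ Q) ∧ Q = min(0.00, 0.58) = 0.00
(P ⊗ P) ∧ ((P ⊗ Q) ∧ Q) = min(0.00, 0.00) = 0.00
P ∧ P = min(0.25, 0.25) = 0.25
Q ⊗ Q = max(0, 0.58 + 0.58 − 1) = max(0, 0.16) = 0.16
(P ∧ P) ∧ (Q ⊗ Q) = min(0.25, 0.16) = 0.16
((P ⊗ P) ∧ ((P ⊗ Q) ∧ Q)) ⊗ ((P ∧ P) ∧ (Q ⊗ Q)) = max(0, 0.00 + 0.16 − 1) = max(0, -0.84) = 0.00
P ∧ (((P ⊗ P) ∧ ((P ⊗ Q) ∧ Q)) ⊗ ((P ∧ P) ∧ (Q ⊗ Q))) = min(0.25, 0.00) = 0.00

0.00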